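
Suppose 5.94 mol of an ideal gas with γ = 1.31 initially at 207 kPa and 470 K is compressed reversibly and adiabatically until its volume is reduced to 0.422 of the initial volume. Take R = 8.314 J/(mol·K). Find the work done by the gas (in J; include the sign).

-23000 J

V₁ = nRT₁/P₁ = 5.94×8.314×470/207 = 112 L.
Adiabatic: TV^(γ−1) = const ⇒ T₂ = 470×(2.37)^0.310 = 614 K; PV^γ = const ⇒ P₂ = 641 kPa.
ΔU = nCvΔT = 5.94×26.8×(614−470) = 23000 J.
Q = 0 for an adiabatic process, so W = −ΔU = -23000 J.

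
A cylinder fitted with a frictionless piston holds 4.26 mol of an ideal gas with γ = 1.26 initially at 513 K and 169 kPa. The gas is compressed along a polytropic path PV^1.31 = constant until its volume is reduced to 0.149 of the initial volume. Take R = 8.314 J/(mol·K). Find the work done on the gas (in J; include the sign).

47100 J

V₁ = nRT₁/P₁ = 4.26×8.314×513/169 = 108 L.
Polytropic n=1.31: T₂ = T₁(V₁/V₂)^(n−1) = 513×(6.71)^0.31 = 926 K; P₂ = P₁(V₁/V₂)^n = 2050 kPa.
W = (P₁V₁−P₂V₂)/(n−1) = (169×108−2050×16.0)/0.31 = -47100 J.
Work done on the gas = −W_by = 47100 J.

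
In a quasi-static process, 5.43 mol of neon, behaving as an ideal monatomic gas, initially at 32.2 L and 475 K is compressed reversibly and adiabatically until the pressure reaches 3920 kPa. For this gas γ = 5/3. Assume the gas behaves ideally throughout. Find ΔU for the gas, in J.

33200 J

P₁ = nRT₁/V₁ = 5.43×8.314×475/32.2 = 666 kPa.
Adiabatic: T₂/T₁ = (P₂/P₁)^((γ−1)/γ) ⇒ T₂ = 475×(5.89)^0.400 = 965 K; V₂ = 11.1 L.
For an ideal gas ΔU = nCvΔT with Cv = (3/2)R = 12.5 J/(mol·K).
ΔU = 5.43×12.5×(965−475) = 33200 J.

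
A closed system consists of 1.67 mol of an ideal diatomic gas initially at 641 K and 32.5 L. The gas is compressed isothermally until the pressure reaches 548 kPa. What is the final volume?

P₁ = nRT₁/V₁ = 1.67×8.314×641/32.5 = 274 kPa.
Isothermal: T stays 641 K; PV = const ⇒ V₂ = 16.2 L, P₂ = 548 kPa.

16.2 L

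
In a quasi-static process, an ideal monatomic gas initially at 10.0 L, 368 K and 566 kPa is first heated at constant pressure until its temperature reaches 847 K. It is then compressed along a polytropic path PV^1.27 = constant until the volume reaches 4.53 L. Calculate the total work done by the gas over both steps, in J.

n = P₁V₁/(RT₁) = 566×10.0/(8.314×368) = 1.85 mol.
Step 1 — Isobaric: P stays 566 kPa; V/T = const ⇒ T₂ = 847 K, V₂ = 23.0 L.
W = PΔV = 566×(23.0−10.0) kPa·L = 7370 J.
ΔU = nCvΔT = 1.85×12.5×(847−368) = 11100 J.
Q = ΔU + W = nCpΔT = 18400 J.
State after step 1: P = 566 kPa, V = 23.0 L, T = 847 K.
Step 2 — Polytropic n=1.27: T₂ = T₁(V₁/V₂)^(n−1) = 847×(5.08)^0.27 = 1310 K; P₂ = P₁(V₁/V₂)^n = 4460 kPa.
W = (P₁V₁−P₂V₂)/(n−1) = (566×23.0−4460×4.53)/0.27 = -26600 J.
ΔU = nCvΔT = 1.85×12.5×(1310−847) = 10800 J.
Q = ΔU + W = -15800 J.
Net over both steps: W = -19200 J, Q = 2600 J, ΔU = 21800 J.

-19200 J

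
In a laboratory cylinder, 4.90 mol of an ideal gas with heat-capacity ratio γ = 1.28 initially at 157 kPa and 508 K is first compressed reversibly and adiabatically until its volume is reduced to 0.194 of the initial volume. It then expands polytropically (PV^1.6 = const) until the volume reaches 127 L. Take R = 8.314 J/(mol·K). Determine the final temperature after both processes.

V₁ = nRT₁/P₁ = 4.90×8.314×508/157 = 132 L.
Step 1 — Adiabatic: TV^(γ−1) = const ⇒ T₂ = 508×(5.15)^0.280 = 804 K; PV^γ = const ⇒ P₂ = 1280 kPa.
ΔU = nCvΔT = 4.90×29.7×(804−508) = 43100 J.
Q = 0 for an adiabatic process, so W = −ΔU = -43100 J.
State after step 1: P = 1280 kPa, V = 25.6 L, T = 804 K.
Step 2 — Polytropic n=1.6: T₂ = T₁(V₁/V₂)^(n−1) = 804×(0.201)^0.60 = 307 K; P₂ = P₁(V₁/V₂)^n = 98.6 kPa.
W = (P₁V₁−P₂V₂)/(n−1) = (1280×25.6−98.6×127)/0.60 = 33700 J.
ΔU = nCvΔT = 4.90×29.7×(307−804) = -72300 J.
Q = ΔU + W = -38500 J.
Net over both steps: W = -9350 J, Q = -38500 J, ΔU = -29200 J.

307 K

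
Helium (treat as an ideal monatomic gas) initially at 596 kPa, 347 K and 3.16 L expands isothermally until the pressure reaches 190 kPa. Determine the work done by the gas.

2150 J

n = P₁V₁/(RT₁) = 596×3.16/(8.314×347) = 0.653 mol.
Isothermal: T stays 347 K; PV = const ⇒ V₂ = 9.91 L, P₂ = 190 kPa.
W = nRT ln(V₂/V₁) = 0.653×8.314×347×ln(3.14) = 2150 J.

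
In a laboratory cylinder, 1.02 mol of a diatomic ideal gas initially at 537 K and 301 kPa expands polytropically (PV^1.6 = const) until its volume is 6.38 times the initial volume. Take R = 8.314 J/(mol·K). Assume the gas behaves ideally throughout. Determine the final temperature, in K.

177 K

V₁ = nRT₁/P₁ = 1.02×8.314×537/301 = 15.1 L.
Polytropic n=1.6: T₂ = T₁(V₁/V₂)^(n−1) = 537×(0.157)^0.60 = 177 K; P₂ = P₁(V₁/V₂)^n = 15.5 kPa.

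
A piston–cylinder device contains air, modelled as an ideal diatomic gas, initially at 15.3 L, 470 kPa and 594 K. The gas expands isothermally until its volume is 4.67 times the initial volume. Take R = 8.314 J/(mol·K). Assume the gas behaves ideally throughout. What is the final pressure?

Isothermal: T stays 594 K; PV = const ⇒ V₂ = 71.5 L, P₂ = 101 kPa.

101 kPa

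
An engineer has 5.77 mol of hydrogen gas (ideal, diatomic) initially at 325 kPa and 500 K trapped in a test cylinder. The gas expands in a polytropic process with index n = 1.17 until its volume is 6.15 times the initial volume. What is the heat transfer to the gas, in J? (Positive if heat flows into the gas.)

21600 J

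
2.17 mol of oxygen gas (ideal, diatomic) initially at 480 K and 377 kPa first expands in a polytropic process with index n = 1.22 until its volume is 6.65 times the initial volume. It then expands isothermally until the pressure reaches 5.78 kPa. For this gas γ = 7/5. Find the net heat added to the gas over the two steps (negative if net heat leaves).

16700 J

V₁ = nRT₁/P₁ = 2.17×8.314×480/377 = 23.0 L.
Step 1 — Polytropic n=1.22: T₂ = T₁(V₁/V₂)^(n−1) = 480×(0.150)^0.22 = 316 K; P₂ = P₁(V₁/V₂)^n = 37.4 kPa.
W = (P₁V₁−P₂V₂)/(n−1) = (377×23.0−37.4×153)/0.22 = 13400 J.
ΔU = nCvΔT = 2.17×20.8×(316−480) = -7380 J.
Q = ΔU + W = 6040 J.
State after step 1: P = 37.4 kPa, V = 153 L, T = 316 K.
Step 2 — Isothermal: T stays 316 K; PV = const ⇒ V₂ = 988 L, P₂ = 5.78 kPa.
ΔU = 0 (ideal gas, T constant).
W = nRT ln(V₂/V₁) = 2.17×8.314×316×ln(6.47) = 10700 J.
Q = ΔU + W = 10700 J.
Net over both steps: W = 24100 J, Q = 16700 J, ΔU = -7380 J.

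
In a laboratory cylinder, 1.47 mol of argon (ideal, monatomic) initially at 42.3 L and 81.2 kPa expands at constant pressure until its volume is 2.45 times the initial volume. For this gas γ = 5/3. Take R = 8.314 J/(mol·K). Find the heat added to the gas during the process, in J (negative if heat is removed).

12500 J

T₁ = P₁V₁/(nR) = 81.2×42.3/(1.47×8.314) = 281 K.
Isobaric: P stays 81.2 kPa; V/T = const ⇒ T₂ = 689 K, V₂ = 104 L.
W = PΔV = 81.2×(104−42.3) kPa·L = 4980 J.
ΔU = nCvΔT = 1.47×12.5×(689−281) = 7470 J.
Q = ΔU + W = nCpΔT = 12500 J.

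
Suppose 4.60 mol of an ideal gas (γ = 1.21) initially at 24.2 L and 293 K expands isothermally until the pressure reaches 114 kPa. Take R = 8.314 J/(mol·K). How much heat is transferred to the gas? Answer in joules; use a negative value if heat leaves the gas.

15700 J

P₁ = nRT₁/V₁ = 4.60×8.314×293/24.2 = 463 kPa.
Isothermal: T stays 293 K; PV = const ⇒ V₂ = 98.3 L, P₂ = 114 kPa.
ΔU = 0 (ideal gas, T constant).
W = nRT ln(V₂/V₁) = 4.60×8.314×293×ln(4.06) = 15700 J.
Q = ΔU + W = 15700 J.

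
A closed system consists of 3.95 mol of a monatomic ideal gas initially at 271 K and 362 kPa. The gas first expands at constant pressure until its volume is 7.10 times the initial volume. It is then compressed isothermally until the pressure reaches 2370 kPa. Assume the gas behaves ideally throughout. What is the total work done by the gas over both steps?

V₁ = nRT₁/P₁ = 3.95×8.314×271/362 = 24.6 L.
Step 1 — Isobaric: P stays 362 kPa; V/T = const ⇒ T₂ = 1920 K, V₂ = 175 L.
W = PΔV = 362×(175−24.6) kPa·L = 54300 J.
ΔU = nCvΔT = 3.95×12.5×(1920−271) = 81400 J.
Q = ΔU + W = nCpΔT = 136000 J.
State after step 1: P = 362 kPa, V = 175 L, T = 1920 K.
Step 2 — Isothermal: T stays 1920 K; PV = const ⇒ V₂ = 26.7 L, P₂ = 2370 kPa.
ΔU = 0 (ideal gas, T constant).
W = nRT ln(V₂/V₁) = 3.95×8.314×1920×ln(0.153) = -119000 J.
Q = ΔU + W = -119000 J.
Net over both steps: W = -64400 J, Q = 17000 J, ΔU = 81400 J.

-64400 J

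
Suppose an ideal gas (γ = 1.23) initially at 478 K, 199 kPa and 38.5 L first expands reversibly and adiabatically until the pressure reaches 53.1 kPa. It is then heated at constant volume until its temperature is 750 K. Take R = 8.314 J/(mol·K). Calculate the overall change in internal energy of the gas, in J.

n = P₁V₁/(RT₁) = 199×38.5/(8.314×478) = 1.93 mol.
Step 1 — Adiabatic: T₂/T₁ = (P₂/P₁)^((γ−1)/γ) ⇒ T₂ = 478×(0.267)^0.187 = 373 K; V₂ = 113 L.
ΔU = nCvΔT = 1.93×36.1×(373−478) = -7290 J.
Q = 0 for an adiabatic process, so W = −ΔU = 7290 J.
State after step 1: P = 53.1 kPa, V = 113 L, T = 373 K.
Step 2 — Isochoric: V stays 113 L; P/T = const ⇒ T₂ = 750 K, P₂ = 107 kPa.
W = 0 (no volume change).
ΔU = nCvΔT = 1.93×36.1×(750−373) = 26200 J.
Q = ΔU = 26200 J.
Net over both steps: W = 7290 J, Q = 26200 J, ΔU = 19000 J.

19000 J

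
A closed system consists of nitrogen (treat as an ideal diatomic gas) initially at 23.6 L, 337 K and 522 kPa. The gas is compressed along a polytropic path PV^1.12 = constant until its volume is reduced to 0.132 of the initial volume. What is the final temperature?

Polytropic n=1.12: T₂ = T₁(V₁/V₂)^(n−1) = 337×(7.58)^0.12 = 430 K; P₂ = P₁(V₁/V₂)^n = 5040 kPa.

430 K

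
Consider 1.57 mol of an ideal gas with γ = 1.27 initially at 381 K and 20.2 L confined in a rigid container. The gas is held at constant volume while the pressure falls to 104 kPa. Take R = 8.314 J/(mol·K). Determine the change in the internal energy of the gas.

-10600 J

P₁ = nRT₁/V₁ = 1.57×8.314×381/20.2 = 246 kPa.
Isochoric: V stays 20.2 L; P/T = const ⇒ T₂ = 161 K, P₂ = 104 kPa.
For an ideal gas ΔU = nCvΔT with Cv = R/(γ−1) = 30.8 J/(mol·K).
ΔU = 1.57×30.8×(161−381) = -10600 J.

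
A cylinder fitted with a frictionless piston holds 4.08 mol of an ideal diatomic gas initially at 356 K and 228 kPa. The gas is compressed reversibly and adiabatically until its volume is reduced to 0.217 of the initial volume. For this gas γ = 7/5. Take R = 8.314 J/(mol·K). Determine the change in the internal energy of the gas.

V₁ = nRT₁/P₁ = 4.08×8.314×356/228 = 53.0 L.
Adiabatic: TV^(γ−1) = const ⇒ T₂ = 356×(4.61)^0.400 = 656 K; PV^γ = const ⇒ P₂ = 1940 kPa.
For an ideal gas ΔU = nCvΔT with Cv = (5/2)R = 20.8 J/(mol·K).
ΔU = 4.08×20.8×(656−356) = 25400 J.

25400 J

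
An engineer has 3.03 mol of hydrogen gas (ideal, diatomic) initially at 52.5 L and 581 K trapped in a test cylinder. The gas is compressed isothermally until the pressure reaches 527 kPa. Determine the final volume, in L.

27.8 L

P₁ = nRT₁/V₁ = 3.03×8.314×581/52.5 = 279 kPa.
Isothermal: T stays 581 K; PV = const ⇒ V₂ = 27.8 L, P₂ = 527 kPa.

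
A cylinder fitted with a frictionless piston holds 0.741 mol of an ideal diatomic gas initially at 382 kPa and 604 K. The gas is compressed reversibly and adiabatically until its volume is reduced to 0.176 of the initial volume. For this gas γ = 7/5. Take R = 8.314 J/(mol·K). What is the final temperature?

1210 K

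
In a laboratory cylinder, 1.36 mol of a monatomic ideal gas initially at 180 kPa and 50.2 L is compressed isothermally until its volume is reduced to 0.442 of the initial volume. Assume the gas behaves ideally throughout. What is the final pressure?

T₁ = P₁V₁/(nR) = 180×50.2/(1.36×8.314) = 799 K.
Isothermal: T stays 799 K; PV = const ⇒ V₂ = 22.2 L, P₂ = 407 kPa.

407 kPa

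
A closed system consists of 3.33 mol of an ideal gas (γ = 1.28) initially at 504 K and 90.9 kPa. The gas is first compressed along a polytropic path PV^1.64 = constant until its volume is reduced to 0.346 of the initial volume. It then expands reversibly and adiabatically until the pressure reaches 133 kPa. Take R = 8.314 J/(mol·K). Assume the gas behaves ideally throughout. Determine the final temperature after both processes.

V₁ = nRT₁/P₁ = 3.33×8.314×504/90.9 = 154 L.
Step 1 — Polytropic n=1.64: T₂ = T₁(V₁/V₂)^(n−1) = 504×(2.89)^0.64 = 994 K; P₂ = P₁(V₁/V₂)^n = 518 kPa.
W = (P₁V₁−P₂V₂)/(n−1) = (90.9×154−518×53.1)/0.64 = -21200 J.
ΔU = nCvΔT = 3.33×29.7×(994−504) = 48500 J.
Q = ΔU + W = 27300 J.
State after step 1: P = 518 kPa, V = 53.1 L, T = 994 K.
Step 2 — Adiabatic: T₂/T₁ = (P₂/P₁)^((γ−1)/γ) ⇒ T₂ = 994×(0.257)^0.219 = 738 K; V₂ = 154 L.
ΔU = nCvΔT = 3.33×29.7×(738−994) = -25300 J.
Q = 0 for an adiabatic process, so W = −ΔU = 25300 J.
Net over both steps: W = 4090 J, Q = 27300 J, ΔU = 23200 J.

738 K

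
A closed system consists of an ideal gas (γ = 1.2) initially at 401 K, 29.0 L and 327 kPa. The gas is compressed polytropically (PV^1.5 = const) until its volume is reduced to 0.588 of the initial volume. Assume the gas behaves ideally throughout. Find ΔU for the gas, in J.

14400 J

n = P₁V₁/(RT₁) = 327×29.0/(8.314×401) = 2.84 mol.
Polytropic n=1.5: T₂ = T₁(V₁/V₂)^(n−1) = 401×(1.70)^0.50 = 523 K; P₂ = P₁(V₁/V₂)^n = 725 kPa.
For an ideal gas ΔU = nCvΔT with Cv = R/(γ−1) = 41.6 J/(mol·K).
ΔU = 2.84×41.6×(523−401) = 14400 J.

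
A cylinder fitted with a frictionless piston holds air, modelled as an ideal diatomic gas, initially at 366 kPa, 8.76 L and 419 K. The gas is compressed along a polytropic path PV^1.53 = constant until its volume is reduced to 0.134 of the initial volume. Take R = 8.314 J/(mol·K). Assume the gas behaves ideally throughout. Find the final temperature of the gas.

Polytropic n=1.53: T₂ = T₁(V₁/V₂)^(n−1) = 419×(7.46)^0.53 = 1220 K; P₂ = P₁(V₁/V₂)^n = 7930 kPa.

1220 K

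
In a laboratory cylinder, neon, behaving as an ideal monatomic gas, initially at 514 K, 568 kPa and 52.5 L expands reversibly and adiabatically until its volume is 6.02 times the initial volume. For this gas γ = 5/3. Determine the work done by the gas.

n = P₁V₁/(RT₁) = 568×52.5/(8.314×514) = 6.98 mol.
Adiabatic: TV^(γ−1) = const ⇒ T₂ = 514×(0.166)^0.667 = 155 K; PV^γ = const ⇒ P₂ = 28.5 kPa.
ΔU = nCvΔT = 6.98×12.5×(155−514) = -31200 J.
Q = 0 for an adiabatic process, so W = −ΔU = 31200 J.

31200 J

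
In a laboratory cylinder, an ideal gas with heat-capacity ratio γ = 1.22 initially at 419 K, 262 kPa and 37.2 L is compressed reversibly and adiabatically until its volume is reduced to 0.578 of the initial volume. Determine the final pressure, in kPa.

Adiabatic: TV^(γ−1) = const ⇒ T₂ = 419×(1.73)^0.220 = 473 K; PV^γ = const ⇒ P₂ = 511 kPa.

511 kPa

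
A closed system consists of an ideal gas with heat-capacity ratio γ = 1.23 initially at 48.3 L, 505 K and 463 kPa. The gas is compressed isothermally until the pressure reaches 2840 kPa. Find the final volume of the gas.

7.87 L

Isothermal: T stays 505 K; PV = const ⇒ V₂ = 7.87 L, P₂ = 2840 kPa.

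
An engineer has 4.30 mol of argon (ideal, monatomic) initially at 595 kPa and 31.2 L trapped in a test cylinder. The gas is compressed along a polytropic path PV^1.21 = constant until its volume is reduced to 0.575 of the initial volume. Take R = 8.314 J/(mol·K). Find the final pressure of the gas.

T₁ = P₁V₁/(nR) = 595×31.2/(4.30×8.314) = 519 K.
Polytropic n=1.21: T₂ = T₁(V₁/V₂)^(n−1) = 519×(1.74)^0.21 = 583 K; P₂ = P₁(V₁/V₂)^n = 1160 kPa.

1160 kPa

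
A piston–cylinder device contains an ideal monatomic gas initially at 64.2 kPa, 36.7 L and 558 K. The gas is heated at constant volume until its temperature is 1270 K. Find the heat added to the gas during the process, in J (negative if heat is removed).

4510 J

n = P₁V₁/(RT₁) = 64.2×36.7/(8.314×558) = 0.508 mol.
Isochoric: V stays 36.7 L; P/T = const ⇒ T₂ = 1270 K, P₂ = 146 kPa.
W = 0 (no volume change).
ΔU = nCvΔT = 0.508×12.5×(1270−558) = 4510 J.
Q = ΔU = 4510 J.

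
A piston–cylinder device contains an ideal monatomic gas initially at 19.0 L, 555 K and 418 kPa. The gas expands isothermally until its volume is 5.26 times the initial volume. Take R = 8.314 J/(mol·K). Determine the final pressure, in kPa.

79.5 kPa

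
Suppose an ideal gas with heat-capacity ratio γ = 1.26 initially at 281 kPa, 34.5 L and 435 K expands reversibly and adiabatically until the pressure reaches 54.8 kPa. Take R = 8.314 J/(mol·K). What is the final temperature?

310 K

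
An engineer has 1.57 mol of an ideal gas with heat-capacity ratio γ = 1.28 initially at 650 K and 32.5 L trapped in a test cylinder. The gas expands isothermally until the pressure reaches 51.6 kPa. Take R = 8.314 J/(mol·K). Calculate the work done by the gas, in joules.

13800 J

P₁ = nRT₁/V₁ = 1.57×8.314×650/32.5 = 261 kPa.
Isothermal: T stays 650 K; PV = const ⇒ V₂ = 164 L, P₂ = 51.6 kPa.
W = nRT ln(V₂/V₁) = 1.57×8.314×650×ln(5.06) = 13800 J.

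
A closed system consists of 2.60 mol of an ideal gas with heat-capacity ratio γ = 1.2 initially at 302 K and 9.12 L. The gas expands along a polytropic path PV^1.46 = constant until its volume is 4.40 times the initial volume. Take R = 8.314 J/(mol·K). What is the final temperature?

P₁ = nRT₁/V₁ = 2.60×8.314×302/9.12 = 716 kPa.
Polytropic n=1.46: T₂ = T₁(V₁/V₂)^(n−1) = 302×(0.227)^0.46 = 153 K; P₂ = P₁(V₁/V₂)^n = 82.3 kPa.

153 K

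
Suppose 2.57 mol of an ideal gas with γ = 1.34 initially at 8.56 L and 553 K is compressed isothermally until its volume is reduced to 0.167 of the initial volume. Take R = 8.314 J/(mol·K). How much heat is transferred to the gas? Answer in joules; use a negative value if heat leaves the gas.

-21100 J

P₁ = nRT₁/V₁ = 2.57×8.314×553/8.56 = 1380 kPa.
Isothermal: T stays 553 K; PV = const ⇒ V₂ = 1.43 L, P₂ = 8270 kPa.
ΔU = 0 (ideal gas, T constant).
W = nRT ln(V₂/V₁) = 2.57×8.314×553×ln(0.167) = -21100 J.
Q = ΔU + W = -21100 J.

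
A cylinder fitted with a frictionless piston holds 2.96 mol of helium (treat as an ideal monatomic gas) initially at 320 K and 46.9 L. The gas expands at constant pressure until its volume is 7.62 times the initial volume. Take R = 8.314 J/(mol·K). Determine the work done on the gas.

-52100 J

P₁ = nRT₁/V₁ = 2.96×8.314×320/46.9 = 168 kPa.
Isobaric: P stays 168 kPa; V/T = const ⇒ T₂ = 2440 K, V₂ = 357 L.
W = PΔV = 168×(357−46.9) kPa·L = 52100 J.
Work done on the gas = −W_by = -52100 J.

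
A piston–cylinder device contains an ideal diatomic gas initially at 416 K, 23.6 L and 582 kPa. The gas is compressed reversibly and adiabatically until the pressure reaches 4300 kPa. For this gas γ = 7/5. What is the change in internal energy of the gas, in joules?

n = P₁V₁/(RT₁) = 582×23.6/(8.314×416) = 3.97 mol.
Adiabatic: T₂/T₁ = (P₂/P₁)^((γ−1)/γ) ⇒ T₂ = 416×(7.39)^0.286 = 737 K; V₂ = 5.66 L.
For an ideal gas ΔU = nCvΔT with Cv = (5/2)R = 20.8 J/(mol·K).
ΔU = 3.97×20.8×(737−416) = 26500 J.

26500 J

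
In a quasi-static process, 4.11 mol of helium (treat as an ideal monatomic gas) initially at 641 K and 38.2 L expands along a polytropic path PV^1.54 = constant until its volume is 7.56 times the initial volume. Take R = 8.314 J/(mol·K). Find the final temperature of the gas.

215 K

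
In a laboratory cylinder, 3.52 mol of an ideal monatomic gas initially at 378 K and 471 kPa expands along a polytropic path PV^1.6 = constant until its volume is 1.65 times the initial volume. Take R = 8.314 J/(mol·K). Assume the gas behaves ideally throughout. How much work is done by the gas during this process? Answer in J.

V₁ = nRT₁/P₁ = 3.52×8.314×378/471 = 23.5 L.
Polytropic n=1.6: T₂ = T₁(V₁/V₂)^(n−1) = 378×(0.606)^0.60 = 280 K; P₂ = P₁(V₁/V₂)^n = 211 kPa.
W = (P₁V₁−P₂V₂)/(n−1) = (471×23.5−211×38.8)/0.60 = 4780 J.

4780 J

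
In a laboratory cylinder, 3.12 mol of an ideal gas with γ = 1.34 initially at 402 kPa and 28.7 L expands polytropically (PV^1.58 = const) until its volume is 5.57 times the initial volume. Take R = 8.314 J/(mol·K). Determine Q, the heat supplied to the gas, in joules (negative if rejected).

-8860 J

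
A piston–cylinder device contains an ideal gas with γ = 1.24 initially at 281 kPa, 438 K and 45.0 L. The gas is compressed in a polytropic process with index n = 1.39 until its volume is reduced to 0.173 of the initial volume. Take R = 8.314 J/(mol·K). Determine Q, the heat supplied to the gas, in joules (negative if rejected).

19900 J

n = P₁V₁/(RT₁) = 281×45.0/(8.314×438) = 3.47 mol.
Polytropic n=1.39: T₂ = T₁(V₁/V₂)^(n−1) = 438×(5.78)^0.39 = 868 K; P₂ = P₁(V₁/V₂)^n = 3220 kPa.
W = (P₁V₁−P₂V₂)/(n−1) = (281×45.0−3220×7.78)/0.39 = -31800 J.
ΔU = nCvΔT = 3.47×34.6×(868−438) = 51800 J.
Q = ΔU + W = 19900 J.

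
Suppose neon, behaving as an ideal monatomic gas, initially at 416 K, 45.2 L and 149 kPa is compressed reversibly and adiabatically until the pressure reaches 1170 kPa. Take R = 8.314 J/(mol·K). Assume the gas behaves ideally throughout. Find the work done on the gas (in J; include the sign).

12900 J

n = P₁V₁/(RT₁) = 149×45.2/(8.314×416) = 1.95 mol.
Adiabatic: T₂/T₁ = (P₂/P₁)^((γ−1)/γ) ⇒ T₂ = 416×(7.85)^0.400 = 949 K; V₂ = 13.1 L.
ΔU = nCvΔT = 1.95×12.5×(949−416) = 12900 J.
Q = 0 for an adiabatic process, so W = −ΔU = -12900 J.
Work done on the gas = −W_by = 12900 J.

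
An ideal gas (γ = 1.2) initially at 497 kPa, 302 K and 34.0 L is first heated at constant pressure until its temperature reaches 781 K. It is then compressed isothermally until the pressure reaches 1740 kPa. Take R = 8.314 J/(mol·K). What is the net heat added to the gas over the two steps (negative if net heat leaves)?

106000 J

n = P₁V₁/(RT₁) = 497×34.0/(8.314×302) = 6.73 mol.
Step 1 — Isobaric: P stays 497 kPa; V/T = const ⇒ T₂ = 781 K, V₂ = 87.9 L.
W = PΔV = 497×(87.9−34.0) kPa·L = 26800 J.
ΔU = nCvΔT = 6.73×41.6×(781−302) = 134000 J.
Q = ΔU + W = nCpΔT = 161000 J.
State after step 1: P = 497 kPa, V = 87.9 L, T = 781 K.
Step 2 — Isothermal: T stays 781 K; PV = const ⇒ V₂ = 25.1 L, P₂ = 1740 kPa.
ΔU = 0 (ideal gas, T constant).
W = nRT ln(V₂/V₁) = 6.73×8.314×781×ln(0.286) = -54800 J.
Q = ΔU + W = -54800 J.
Net over both steps: W = -28000 J, Q = 106000 J, ΔU = 134000 J.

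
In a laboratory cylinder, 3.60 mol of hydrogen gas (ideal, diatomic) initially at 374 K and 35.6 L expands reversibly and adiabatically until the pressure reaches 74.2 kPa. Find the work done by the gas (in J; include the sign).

9460 J

P₁ = nRT₁/V₁ = 3.60×8.314×374/35.6 = 314 kPa.
Adiabatic: T₂/T₁ = (P₂/P₁)^((γ−1)/γ) ⇒ T₂ = 374×(0.236)^0.286 = 248 K; V₂ = 99.9 L.
ΔU = nCvΔT = 3.60×20.8×(248−374) = -9460 J.
Q = 0 for an adiabatic process, so W = −ΔU = 9460 J.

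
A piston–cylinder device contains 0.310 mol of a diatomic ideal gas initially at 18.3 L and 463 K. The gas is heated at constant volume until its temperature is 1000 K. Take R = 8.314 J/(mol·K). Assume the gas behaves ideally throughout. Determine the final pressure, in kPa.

141 kPa

P₁ = nRT₁/V₁ = 0.310×8.314×463/18.3 = 65.2 kPa.
Isochoric: V stays 18.3 L; P/T = const ⇒ T₂ = 1000 K, P₂ = 141 kPa.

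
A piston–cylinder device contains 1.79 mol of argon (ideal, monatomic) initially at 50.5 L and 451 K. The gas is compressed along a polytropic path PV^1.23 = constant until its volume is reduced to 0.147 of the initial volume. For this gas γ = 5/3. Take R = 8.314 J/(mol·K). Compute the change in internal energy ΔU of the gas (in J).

5580 J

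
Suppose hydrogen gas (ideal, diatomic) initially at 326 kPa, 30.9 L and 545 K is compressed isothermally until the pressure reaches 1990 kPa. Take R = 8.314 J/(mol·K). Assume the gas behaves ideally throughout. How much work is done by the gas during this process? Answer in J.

-18200 J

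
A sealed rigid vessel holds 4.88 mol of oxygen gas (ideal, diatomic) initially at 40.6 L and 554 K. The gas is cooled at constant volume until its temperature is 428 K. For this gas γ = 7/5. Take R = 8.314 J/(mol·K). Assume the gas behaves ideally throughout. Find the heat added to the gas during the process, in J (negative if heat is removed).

P₁ = nRT₁/V₁ = 4.88×8.314×554/40.6 = 554 kPa.
Isochoric: V stays 40.6 L; P/T = const ⇒ T₂ = 428 K, P₂ = 428 kPa.
W = 0 (no volume change).
ΔU = nCvΔT = 4.88×20.8×(428−554) = -12800 J.
Q = ΔU = -12800 J.

-12800 J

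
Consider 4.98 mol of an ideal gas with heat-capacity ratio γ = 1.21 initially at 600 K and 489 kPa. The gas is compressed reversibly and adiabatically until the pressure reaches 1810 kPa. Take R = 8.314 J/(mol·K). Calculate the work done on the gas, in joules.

30200 J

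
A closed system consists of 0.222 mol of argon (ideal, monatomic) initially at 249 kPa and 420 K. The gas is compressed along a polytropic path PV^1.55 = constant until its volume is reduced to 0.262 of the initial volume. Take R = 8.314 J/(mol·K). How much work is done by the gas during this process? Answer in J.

-1530 J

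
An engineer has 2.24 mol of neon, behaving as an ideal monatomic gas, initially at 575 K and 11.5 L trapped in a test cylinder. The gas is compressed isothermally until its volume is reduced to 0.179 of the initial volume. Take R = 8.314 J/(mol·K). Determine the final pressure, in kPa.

5200 kPa

P₁ = nRT₁/V₁ = 2.24×8.314×575/11.5 = 931 kPa.
Isothermal: T stays 575 K; PV = const ⇒ V₂ = 2.06 L, P₂ = 5200 kPa.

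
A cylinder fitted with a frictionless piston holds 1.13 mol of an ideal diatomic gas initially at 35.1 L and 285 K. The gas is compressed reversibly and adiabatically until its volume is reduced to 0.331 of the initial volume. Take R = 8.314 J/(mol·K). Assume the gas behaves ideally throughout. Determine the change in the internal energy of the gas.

3720 J

P₁ = nRT₁/V₁ = 1.13×8.314×285/35.1 = 76.3 kPa.
Adiabatic: TV^(γ−1) = const ⇒ T₂ = 285×(3.02)^0.400 = 444 K; PV^γ = const ⇒ P₂ = 359 kPa.
For an ideal gas ΔU = nCvΔT with Cv = (5/2)R = 20.8 J/(mol·K).
ΔU = 1.13×20.8×(444−285) = 3720 J.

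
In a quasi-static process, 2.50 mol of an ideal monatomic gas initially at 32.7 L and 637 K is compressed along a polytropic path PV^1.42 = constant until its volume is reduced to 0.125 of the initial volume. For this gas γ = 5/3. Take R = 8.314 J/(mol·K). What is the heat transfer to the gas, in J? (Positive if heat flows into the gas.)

P₁ = nRT₁/V₁ = 2.50×8.314×637/32.7 = 405 kPa.
Polytropic n=1.42: T₂ = T₁(V₁/V₂)^(n−1) = 637×(8.00)^0.42 = 1530 K; P₂ = P₁(V₁/V₂)^n = 7760 kPa.
W = (P₁V₁−P₂V₂)/(n−1) = (405×32.7−7760×4.09)/0.42 = -44000 J.
ΔU = nCvΔT = 2.50×12.5×(1530−637) = 27700 J.
Q = ΔU + W = -16300 J.

-16300 J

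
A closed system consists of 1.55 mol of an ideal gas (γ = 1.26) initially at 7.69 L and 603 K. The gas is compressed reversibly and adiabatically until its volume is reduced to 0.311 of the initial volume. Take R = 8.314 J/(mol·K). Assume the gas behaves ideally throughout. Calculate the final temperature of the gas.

P₁ = nRT₁/V₁ = 1.55×8.314×603/7.69 = 1010 kPa.
Adiabatic: TV^(γ−1) = const ⇒ T₂ = 603×(3.22)^0.260 = 817 K; PV^γ = const ⇒ P₂ = 4400 kPa.

817 K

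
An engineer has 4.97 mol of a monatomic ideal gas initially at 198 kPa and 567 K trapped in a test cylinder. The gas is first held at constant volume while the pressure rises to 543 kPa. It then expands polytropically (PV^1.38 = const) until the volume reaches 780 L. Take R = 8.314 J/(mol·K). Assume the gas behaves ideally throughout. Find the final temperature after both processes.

759 K

V₁ = nRT₁/P₁ = 4.97×8.314×567/198 = 118 L.
Step 1 — Isochoric: V stays 118 L; P/T = const ⇒ T₂ = 1550 K, P₂ = 543 kPa.
W = 0 (no volume change).
ΔU = nCvΔT = 4.97×12.5×(1550−567) = 61200 J.
Q = ΔU = 61200 J.
State after step 1: P = 543 kPa, V = 118 L, T = 1550 K.
Step 2 — Polytropic n=1.38: T₂ = T₁(V₁/V₂)^(n−1) = 1550×(0.152)^0.38 = 759 K; P₂ = P₁(V₁/V₂)^n = 40.2 kPa.
W = (P₁V₁−P₂V₂)/(n−1) = (543×118−40.2×780)/0.38 = 86500 J.
ΔU = nCvΔT = 4.97×12.5×(759−1550) = -49300 J.
Q = ΔU + W = 37200 J.
Net over both steps: W = 86500 J, Q = 98400 J, ΔU = 11900 J.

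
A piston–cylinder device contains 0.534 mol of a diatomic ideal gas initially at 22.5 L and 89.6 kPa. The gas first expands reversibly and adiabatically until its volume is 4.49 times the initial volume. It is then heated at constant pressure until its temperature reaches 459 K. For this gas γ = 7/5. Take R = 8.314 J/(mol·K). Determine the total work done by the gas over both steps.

3210 J

T₁ = P₁V₁/(nR) = 89.6×22.5/(0.534×8.314) = 454 K.
Step 1 — Adiabatic: TV^(γ−1) = const ⇒ T₂ = 454×(0.223)^0.400 = 249 K; PV^γ = const ⇒ P₂ = 10.9 kPa.
ΔU = nCvΔT = 0.534×20.8×(249−454) = -2280 J.
Q = 0 for an adiabatic process, so W = −ΔU = 2280 J.
State after step 1: P = 10.9 kPa, V = 101 L, T = 249 K.
Step 2 — Isobaric: P stays 10.9 kPa; V/T = const ⇒ T₂ = 459 K, V₂ = 186 L.
W = PΔV = 10.9×(186−101) kPa·L = 932 J.
ΔU = nCvΔT = 0.534×20.8×(459−249) = 2330 J.
Q = ΔU + W = nCpΔT = 3260 J.
Net over both steps: W = 3210 J, Q = 3260 J, ΔU = 54.5 J.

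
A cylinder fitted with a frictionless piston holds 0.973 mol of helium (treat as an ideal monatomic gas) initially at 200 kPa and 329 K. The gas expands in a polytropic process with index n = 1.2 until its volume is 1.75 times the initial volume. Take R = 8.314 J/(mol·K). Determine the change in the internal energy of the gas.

V₁ = nRT₁/P₁ = 0.973×8.314×329/200 = 13.3 L.
Polytropic n=1.2: T₂ = T₁(V₁/V₂)^(n−1) = 329×(0.571)^0.20 = 294 K; P₂ = P₁(V₁/V₂)^n = 102 kPa.
For an ideal gas ΔU = nCvΔT with Cv = (3/2)R = 12.5 J/(mol·K).
ΔU = 0.973×12.5×(294−329) = -423 J.

-423 J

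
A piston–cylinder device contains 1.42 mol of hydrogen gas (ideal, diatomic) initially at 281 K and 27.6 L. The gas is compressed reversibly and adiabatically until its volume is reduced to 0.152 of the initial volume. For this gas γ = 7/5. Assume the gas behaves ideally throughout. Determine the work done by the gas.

P₁ = nRT₁/V₁ = 1.42×8.314×281/27.6 = 120 kPa.
Adiabatic: TV^(γ−1) = const ⇒ T₂ = 281×(6.58)^0.400 = 597 K; PV^γ = const ⇒ P₂ = 1680 kPa.
ΔU = nCvΔT = 1.42×20.8×(597−281) = 9330 J.
Q = 0 for an adiabatic process, so W = −ΔU = -9330 J.

-9330 J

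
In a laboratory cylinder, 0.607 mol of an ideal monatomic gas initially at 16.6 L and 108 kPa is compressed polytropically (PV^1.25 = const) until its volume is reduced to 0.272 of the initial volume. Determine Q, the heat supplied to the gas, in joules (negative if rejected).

-1720 J

T₁ = P₁V₁/(nR) = 108×16.6/(0.607×8.314) = 355 K.
Polytropic n=1.25: T₂ = T₁(V₁/V₂)^(n−1) = 355×(3.68)^0.25 = 492 K; P₂ = P₁(V₁/V₂)^n = 550 kPa.
W = (P₁V₁−P₂V₂)/(n−1) = (108×16.6−550×4.52)/0.25 = -2760 J.
ΔU = nCvΔT = 0.607×12.5×(492−355) = 1030 J.
Q = ΔU + W = -1720 J.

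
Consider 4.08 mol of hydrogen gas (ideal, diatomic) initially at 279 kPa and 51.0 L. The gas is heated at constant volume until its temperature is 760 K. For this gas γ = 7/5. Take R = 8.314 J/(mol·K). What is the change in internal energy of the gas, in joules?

T₁ = P₁V₁/(nR) = 279×51.0/(4.08×8.314) = 419 K.
Isochoric: V stays 51.0 L; P/T = const ⇒ T₂ = 760 K, P₂ = 505 kPa.
For an ideal gas ΔU = nCvΔT with Cv = (5/2)R = 20.8 J/(mol·K).
ΔU = 4.08×20.8×(760−419) = 28900 J.

28900 J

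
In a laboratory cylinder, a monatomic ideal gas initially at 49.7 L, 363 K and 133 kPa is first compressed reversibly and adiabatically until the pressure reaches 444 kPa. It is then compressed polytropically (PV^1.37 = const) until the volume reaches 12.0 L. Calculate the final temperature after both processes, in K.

761 K

n = P₁V₁/(RT₁) = 133×49.7/(8.314×363) = 2.19 mol.
Step 1 — Adiabatic: T₂/T₁ = (P₂/P₁)^((γ−1)/γ) ⇒ T₂ = 363×(3.34)^0.400 = 588 K; V₂ = 24.1 L.
ΔU = nCvΔT = 2.19×12.5×(588−363) = 6140 J.
Q = 0 for an adiabatic process, so W = −ΔU = -6140 J.
State after step 1: P = 444 kPa, V = 24.1 L, T = 588 K.
Step 2 — Polytropic n=1.37: T₂ = T₁(V₁/V₂)^(n−1) = 588×(2.01)^0.37 = 761 K; P₂ = P₁(V₁/V₂)^n = 1150 kPa.
W = (P₁V₁−P₂V₂)/(n−1) = (444×24.1−1150×12.0)/0.37 = -8520 J.
ΔU = nCvΔT = 2.19×12.5×(761−588) = 4730 J.
Q = ΔU + W = -3790 J.
Net over both steps: W = -14700 J, Q = -3790 J, ΔU = 10900 J.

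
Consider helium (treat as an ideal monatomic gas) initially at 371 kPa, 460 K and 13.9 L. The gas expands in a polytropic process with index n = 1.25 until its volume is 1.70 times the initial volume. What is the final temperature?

403 K

Polytropic n=1.25: T₂ = T₁(V₁/V₂)^(n−1) = 460×(0.588)^0.25 = 403 K; P₂ = P₁(V₁/V₂)^n = 191 kPa.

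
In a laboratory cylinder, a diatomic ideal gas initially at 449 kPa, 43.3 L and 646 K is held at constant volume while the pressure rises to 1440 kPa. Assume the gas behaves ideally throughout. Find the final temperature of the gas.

Isochoric: V stays 43.3 L; P/T = const ⇒ T₂ = 2070 K, P₂ = 1440 kPa.

2070 K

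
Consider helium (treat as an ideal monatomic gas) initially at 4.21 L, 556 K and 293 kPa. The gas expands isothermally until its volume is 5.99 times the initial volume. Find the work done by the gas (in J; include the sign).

n = P₁V₁/(RT₁) = 293×4.21/(8.314×556) = 0.267 mol.
Isothermal: T stays 556 K; PV = const ⇒ V₂ = 25.2 L, P₂ = 48.9 kPa.
W = nRT ln(V₂/V₁) = 0.267×8.314×556×ln(5.99) = 2210 J.

2210 J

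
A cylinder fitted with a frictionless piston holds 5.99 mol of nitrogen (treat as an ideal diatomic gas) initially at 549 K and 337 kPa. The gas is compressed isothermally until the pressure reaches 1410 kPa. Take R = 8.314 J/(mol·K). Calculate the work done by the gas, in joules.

-39100 J

V₁ = nRT₁/P₁ = 5.99×8.314×549/337 = 81.1 L.
Isothermal: T stays 549 K; PV = const ⇒ V₂ = 19.4 L, P₂ = 1410 kPa.
W = nRT ln(V₂/V₁) = 5.99×8.314×549×ln(0.239) = -39100 J.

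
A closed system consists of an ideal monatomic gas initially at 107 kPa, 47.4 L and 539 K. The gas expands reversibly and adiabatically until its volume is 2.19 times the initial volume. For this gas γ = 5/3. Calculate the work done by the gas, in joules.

n = P₁V₁/(RT₁) = 107×47.4/(8.314×539) = 1.13 mol.
Adiabatic: TV^(γ−1) = const ⇒ T₂ = 539×(0.457)^0.667 = 320 K; PV^γ = const ⇒ P₂ = 29.0 kPa.
ΔU = nCvΔT = 1.13×12.5×(320−539) = -3100 J.
Q = 0 for an adiabatic process, so W = −ΔU = 3100 J.

3100 J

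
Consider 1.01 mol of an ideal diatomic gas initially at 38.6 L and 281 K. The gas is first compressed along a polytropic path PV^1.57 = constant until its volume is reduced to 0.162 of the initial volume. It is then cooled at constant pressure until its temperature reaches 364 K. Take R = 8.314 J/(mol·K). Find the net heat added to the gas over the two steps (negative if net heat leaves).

-9400 J

P₁ = nRT₁/V₁ = 1.01×8.314×281/38.6 = 61.1 kPa.
Step 1 — Polytropic n=1.57: T₂ = T₁(V₁/V₂)^(n−1) = 281×(6.17)^0.57 = 793 K; P₂ = P₁(V₁/V₂)^n = 1060 kPa.
W = (P₁V₁−P₂V₂)/(n−1) = (61.1×38.6−1060×6.25)/0.57 = -7540 J.
ΔU = nCvΔT = 1.01×20.8×(793−281) = 10700 J.
Q = ΔU + W = 3210 J.
State after step 1: P = 1060 kPa, V = 6.25 L, T = 793 K.
Step 2 — Isobaric: P stays 1060 kPa; V/T = const ⇒ T₂ = 364 K, V₂ = 2.87 L.
W = PΔV = 1060×(2.87−6.25) kPa·L = -3600 J.
ΔU = nCvΔT = 1.01×20.8×(364−793) = -9010 J.
Q = ΔU + W = nCpΔT = -12600 J.
Net over both steps: W = -11100 J, Q = -9400 J, ΔU = 1740 J.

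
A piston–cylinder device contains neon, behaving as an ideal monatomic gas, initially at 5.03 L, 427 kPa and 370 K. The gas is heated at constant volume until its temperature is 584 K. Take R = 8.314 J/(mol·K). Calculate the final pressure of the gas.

Isochoric: V stays 5.03 L; P/T = const ⇒ T₂ = 584 K, P₂ = 674 kPa.

674 kPa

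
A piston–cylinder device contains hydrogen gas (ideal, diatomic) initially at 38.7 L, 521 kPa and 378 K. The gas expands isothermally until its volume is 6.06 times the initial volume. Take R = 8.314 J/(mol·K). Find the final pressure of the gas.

Isothermal: T stays 378 K; PV = const ⇒ V₂ = 235 L, P₂ = 86.0 kPa.

86.0 kPa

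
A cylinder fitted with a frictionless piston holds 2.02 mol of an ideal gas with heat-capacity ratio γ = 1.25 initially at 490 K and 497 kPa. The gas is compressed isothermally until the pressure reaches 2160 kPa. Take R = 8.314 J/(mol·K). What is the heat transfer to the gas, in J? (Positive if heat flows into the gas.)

V₁ = nRT₁/P₁ = 2.02×8.314×490/497 = 16.6 L.
Isothermal: T stays 490 K; PV = const ⇒ V₂ = 3.81 L, P₂ = 2160 kPa.
ΔU = 0 (ideal gas, T constant).
W = nRT ln(V₂/V₁) = 2.02×8.314×490×ln(0.230) = -12100 J.
Q = ΔU + W = -12100 J.

-12100 J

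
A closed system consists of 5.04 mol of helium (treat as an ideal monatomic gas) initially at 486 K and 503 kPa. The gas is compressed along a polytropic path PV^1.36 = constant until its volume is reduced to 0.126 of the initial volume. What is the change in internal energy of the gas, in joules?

33800 J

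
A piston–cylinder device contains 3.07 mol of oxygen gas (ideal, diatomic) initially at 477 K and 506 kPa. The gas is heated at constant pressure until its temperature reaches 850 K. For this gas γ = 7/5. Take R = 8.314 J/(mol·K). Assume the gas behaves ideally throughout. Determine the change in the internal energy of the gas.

V₁ = nRT₁/P₁ = 3.07×8.314×477/506 = 24.1 L.
Isobaric: P stays 506 kPa; V/T = const ⇒ T₂ = 850 K, V₂ = 42.9 L.
For an ideal gas ΔU = nCvΔT with Cv = (5/2)R = 20.8 J/(mol·K).
ΔU = 3.07×20.8×(850−477) = 23800 J.

23800 J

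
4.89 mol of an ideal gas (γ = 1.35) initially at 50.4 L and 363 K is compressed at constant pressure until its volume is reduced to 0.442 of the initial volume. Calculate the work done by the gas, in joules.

P₁ = nRT₁/V₁ = 4.89×8.314×363/50.4 = 293 kPa.
Isobaric: P stays 293 kPa; V/T = const ⇒ T₂ = 160 K, V₂ = 22.3 L.
W = PΔV = 293×(22.3−50.4) kPa·L = -8230 J.

-8230 J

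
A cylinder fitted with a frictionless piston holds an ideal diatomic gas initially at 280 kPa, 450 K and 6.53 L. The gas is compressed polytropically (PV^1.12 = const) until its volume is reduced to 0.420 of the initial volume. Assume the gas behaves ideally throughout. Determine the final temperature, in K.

499 K

Polytropic n=1.12: T₂ = T₁(V₁/V₂)^(n−1) = 450×(2.38)^0.12 = 499 K; P₂ = P₁(V₁/V₂)^n = 740 kPa.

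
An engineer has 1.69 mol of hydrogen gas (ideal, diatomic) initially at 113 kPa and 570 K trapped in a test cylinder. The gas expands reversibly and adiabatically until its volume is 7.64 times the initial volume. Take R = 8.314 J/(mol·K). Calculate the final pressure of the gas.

V₁ = nRT₁/P₁ = 1.69×8.314×570/113 = 70.9 L.
Adiabatic: TV^(γ−1) = const ⇒ T₂ = 570×(0.131)^0.400 = 253 K; PV^γ = const ⇒ P₂ = 6.56 kPa.

6.56 kPa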